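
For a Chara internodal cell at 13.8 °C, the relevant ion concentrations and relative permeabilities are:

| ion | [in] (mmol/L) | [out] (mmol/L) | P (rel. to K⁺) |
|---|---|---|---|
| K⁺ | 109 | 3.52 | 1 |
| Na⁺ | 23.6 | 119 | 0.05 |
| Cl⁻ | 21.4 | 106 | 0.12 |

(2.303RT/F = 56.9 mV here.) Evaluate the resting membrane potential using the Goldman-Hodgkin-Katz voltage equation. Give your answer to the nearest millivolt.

Vm = 56.9 · log₁₀[(Σ P·[cation]ₒ + Σ P·[anion]ᵢ) / (Σ P·[cation]ᵢ + Σ P·[anion]ₒ)]
Numerator = 1×3.52 + 0.05×119 + 0.12×21.4 = 12.04
Denominator = 1×109 + 0.05×23.6 + 0.12×106 = 122.9
Vm = 56.9 · log₁₀(0.09795) = 56.9 × (-1.0090) = -57.41 mV

-57 mV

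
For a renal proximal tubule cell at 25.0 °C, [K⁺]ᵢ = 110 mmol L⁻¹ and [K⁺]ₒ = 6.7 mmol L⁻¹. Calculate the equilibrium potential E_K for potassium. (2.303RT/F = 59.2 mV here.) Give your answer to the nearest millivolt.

-72 mV

E = (59.2/z) · log₁₀([K⁺]_out/[K⁺]_in) with z = +1.
= (59.2/1) · log₁₀(6.7/110) = 59.20 · log₁₀(0.06091)
= 59.20 · (-1.2153) = -71.95 mV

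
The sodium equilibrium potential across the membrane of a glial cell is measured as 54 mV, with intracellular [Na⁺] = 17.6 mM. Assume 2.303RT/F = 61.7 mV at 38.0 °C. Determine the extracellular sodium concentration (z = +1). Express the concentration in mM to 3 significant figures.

132 mM

Nernst: E = (61.7/1) · log₁₀([out]/[in]), so log₁₀([out]/[in]) = 54.0 × 1 / 61.7 = 0.8752.
[out]/[in] = 10^(0.8752) = 7.502.
[out] = 7.502 × 17.6 = 132 mM.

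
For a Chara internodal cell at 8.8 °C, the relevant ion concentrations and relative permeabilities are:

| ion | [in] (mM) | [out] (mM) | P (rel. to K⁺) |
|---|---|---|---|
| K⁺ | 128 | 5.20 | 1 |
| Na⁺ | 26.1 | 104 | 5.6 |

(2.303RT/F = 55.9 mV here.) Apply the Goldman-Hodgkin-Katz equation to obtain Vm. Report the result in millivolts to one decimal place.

18.5 mV

Vm = 55.9 · log₁₀[(Σ P·[cation]ₒ + Σ P·[anion]ᵢ) / (Σ P·[cation]ᵢ + Σ P·[anion]ₒ)]
Numerator = 1×5.20 + 5.6×104 = 587.6
Denominator = 1×128 + 5.6×26.1 = 274.2
Vm = 55.9 · log₁₀(2.1433) = 55.9 × (0.3311) = 18.51 mV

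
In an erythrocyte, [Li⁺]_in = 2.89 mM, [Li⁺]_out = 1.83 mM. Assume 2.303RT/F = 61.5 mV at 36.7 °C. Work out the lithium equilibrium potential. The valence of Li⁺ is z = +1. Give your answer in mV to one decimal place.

-12.2 mV

E = (61.5/z) · log₁₀([Li⁺]_out/[Li⁺]_in) with z = +1.
= (61.5/1) · log₁₀(1.83/2.89) = 61.50 · log₁₀(0.6332)
= 61.50 · (-0.1984) = -12.20 mV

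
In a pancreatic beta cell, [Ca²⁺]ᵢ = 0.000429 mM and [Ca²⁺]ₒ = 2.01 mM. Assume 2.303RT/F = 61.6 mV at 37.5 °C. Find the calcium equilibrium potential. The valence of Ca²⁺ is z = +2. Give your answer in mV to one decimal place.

E = (61.6/z) · log₁₀([Ca²⁺]_out/[Ca²⁺]_in) with z = +2.
= (61.6/2) · log₁₀(2.01/0.000429) = 30.80 · log₁₀(4685)
= 30.80 · (3.6707) = 113.06 mV

113.1 mV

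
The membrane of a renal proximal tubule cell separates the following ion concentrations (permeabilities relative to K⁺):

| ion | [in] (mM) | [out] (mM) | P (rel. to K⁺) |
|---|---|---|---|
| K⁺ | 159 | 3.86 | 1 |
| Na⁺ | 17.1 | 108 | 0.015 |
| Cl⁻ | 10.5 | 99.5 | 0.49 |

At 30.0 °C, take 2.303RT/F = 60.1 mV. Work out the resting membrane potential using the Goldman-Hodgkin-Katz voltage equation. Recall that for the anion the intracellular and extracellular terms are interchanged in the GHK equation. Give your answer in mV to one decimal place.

-77.6 mV

Vm = 60.1 · log₁₀[(Σ P·[cation]ₒ + Σ P·[anion]ᵢ) / (Σ P·[cation]ᵢ + Σ P·[anion]ₒ)]
Numerator = 1×3.86 + 0.015×108 + 0.49×10.5 = 10.62
Denominator = 1×159 + 0.015×17.1 + 0.49×99.5 = 208
Vm = 60.1 · log₁₀(0.051079) = 60.1 × (-1.2918) = -77.63 mV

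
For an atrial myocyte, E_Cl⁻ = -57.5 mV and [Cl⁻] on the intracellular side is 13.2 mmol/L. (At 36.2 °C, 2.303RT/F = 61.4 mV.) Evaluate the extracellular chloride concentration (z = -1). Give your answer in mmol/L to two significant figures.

Nernst: E = (61.4/-1) · log₁₀([out]/[in]), so log₁₀([out]/[in]) = -57.5 × -1 / 61.4 = 0.9365.
[out]/[in] = 10^(0.9365) = 8.639.
[out] = 8.639 × 13.2 = 114 mmol/L.

110 mmol/L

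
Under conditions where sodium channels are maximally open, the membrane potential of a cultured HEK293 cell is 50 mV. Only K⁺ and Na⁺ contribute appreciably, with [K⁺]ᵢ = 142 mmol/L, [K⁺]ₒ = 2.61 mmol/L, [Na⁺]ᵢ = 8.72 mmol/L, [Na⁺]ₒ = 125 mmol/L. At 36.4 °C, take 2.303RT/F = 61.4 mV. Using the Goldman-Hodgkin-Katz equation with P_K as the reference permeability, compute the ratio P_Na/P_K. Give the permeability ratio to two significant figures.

14

Let α = P_Na/P_K. GHK: Vm = 61.4·log₁₀[(Kₒ + α·Naₒ)/(Kᵢ + α·Naᵢ)].
10^(Vm/61.4) = 10^(50.0/61.4) = 6.5213
So 6.5213·(Kᵢ + α·Naᵢ) = Kₒ + α·Naₒ → α = (6.5213·142.0 − 2.61) / (125.0 − 6.5213·8.72)
α = (926 − 2.61) / (125.0 − 56.87) = 923.4/68.13 = 13.55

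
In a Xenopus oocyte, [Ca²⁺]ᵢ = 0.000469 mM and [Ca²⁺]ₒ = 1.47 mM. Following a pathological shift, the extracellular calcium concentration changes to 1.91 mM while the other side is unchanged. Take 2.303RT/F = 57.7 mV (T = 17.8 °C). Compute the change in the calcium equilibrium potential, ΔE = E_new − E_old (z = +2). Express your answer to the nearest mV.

3 mV

E_old = (57.7/2)·log₁₀(1.47/0.000469) = 100.86 mV
E_new = (57.7/2)·log₁₀(1.91/0.000469) = 104.14 mV
ΔE = 104.14 − (100.86) = 3.28 mV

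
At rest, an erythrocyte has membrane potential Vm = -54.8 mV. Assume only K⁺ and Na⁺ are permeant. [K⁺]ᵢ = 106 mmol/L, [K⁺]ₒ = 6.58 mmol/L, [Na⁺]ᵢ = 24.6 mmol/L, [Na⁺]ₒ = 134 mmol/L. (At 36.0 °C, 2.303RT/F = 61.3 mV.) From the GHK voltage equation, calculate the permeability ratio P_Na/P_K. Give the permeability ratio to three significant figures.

Let α = P_Na/P_K. GHK: Vm = 61.3·log₁₀[(Kₒ + α·Naₒ)/(Kᵢ + α·Naᵢ)].
10^(Vm/61.3) = 10^(-54.8/61.3) = 0.12765
So 0.12765·(Kᵢ + α·Naᵢ) = Kₒ + α·Naₒ → α = (0.12765·106.0 − 6.58) / (134.0 − 0.12765·24.6)
α = (13.53 − 6.58) / (134.0 − 3.14) = 6.951/130.9 = 0.05312

0.0531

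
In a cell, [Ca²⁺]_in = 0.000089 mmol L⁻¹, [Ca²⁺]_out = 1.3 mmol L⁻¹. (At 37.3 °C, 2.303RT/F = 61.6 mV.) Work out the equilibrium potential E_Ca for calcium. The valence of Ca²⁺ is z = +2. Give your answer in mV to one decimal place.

E = (61.6/z) · log₁₀([Ca²⁺]_out/[Ca²⁺]_in) with z = +2.
= (61.6/2) · log₁₀(1.3/0.000089) = 30.80 · log₁₀(1.461e+04)
= 30.80 · (4.1646) = 128.27 mV

128.3 mV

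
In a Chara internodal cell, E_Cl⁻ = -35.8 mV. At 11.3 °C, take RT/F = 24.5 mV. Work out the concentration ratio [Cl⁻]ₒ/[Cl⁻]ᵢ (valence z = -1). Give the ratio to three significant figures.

ln([out]/[in]) = E·z/(24.5) = -35.8 × -1 / 24.5 = 1.4612
[out]/[in] = e^(1.4612) = 4.311

4.31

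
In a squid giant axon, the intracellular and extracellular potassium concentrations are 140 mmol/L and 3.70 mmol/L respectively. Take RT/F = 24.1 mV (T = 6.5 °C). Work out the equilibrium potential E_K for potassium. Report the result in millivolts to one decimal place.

E = (24.1/z) · ln([K⁺]_out/[K⁺]_in) with z = +1.
= (24.1/1) · ln(3.70/140) = 24.10 · ln(0.02643)
= 24.10 · (-3.6333) = -87.56 mV

-87.6 mV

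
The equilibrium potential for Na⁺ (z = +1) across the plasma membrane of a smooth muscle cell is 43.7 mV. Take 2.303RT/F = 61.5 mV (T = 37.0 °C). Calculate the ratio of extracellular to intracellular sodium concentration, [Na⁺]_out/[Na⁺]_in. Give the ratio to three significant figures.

5.14

log₁₀([out]/[in]) = E·z/(61.5) = 43.7 × 1 / 61.5 = 0.7106
[out]/[in] = 10^(0.7106) = 5.135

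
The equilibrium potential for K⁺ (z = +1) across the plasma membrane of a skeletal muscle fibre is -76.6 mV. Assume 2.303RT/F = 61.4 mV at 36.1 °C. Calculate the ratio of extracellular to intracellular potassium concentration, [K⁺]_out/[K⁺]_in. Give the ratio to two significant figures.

log₁₀([out]/[in]) = E·z/(61.4) = -76.6 × 1 / 61.4 = -1.2476
[out]/[in] = 10^(-1.2476) = 0.05655

0.057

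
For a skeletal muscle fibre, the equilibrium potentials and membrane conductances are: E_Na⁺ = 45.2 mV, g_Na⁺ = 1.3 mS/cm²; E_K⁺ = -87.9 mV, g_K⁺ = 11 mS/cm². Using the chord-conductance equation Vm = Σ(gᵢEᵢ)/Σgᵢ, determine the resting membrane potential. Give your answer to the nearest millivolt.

-74 mV

Σ gᵢEᵢ = 1.3·(45.2) + 11·(-87.9) = -908.14
Σ gᵢ = 1.3 + 11 = 12.3
Vm = -908.14 / 12.3 = -73.83 mV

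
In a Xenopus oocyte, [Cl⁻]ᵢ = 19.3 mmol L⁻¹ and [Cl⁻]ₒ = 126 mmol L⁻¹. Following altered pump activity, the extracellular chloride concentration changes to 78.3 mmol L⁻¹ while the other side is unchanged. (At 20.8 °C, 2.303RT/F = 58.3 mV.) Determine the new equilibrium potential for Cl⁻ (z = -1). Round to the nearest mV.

-35 mV

After the shift: [Cl⁻]_out = 78.3, [Cl⁻]_in = 19.3 mmol L⁻¹.
E_new = (58.3/-1)·log₁₀(78.3/19.3) = -58.30 · (0.6082) = -35.46 mV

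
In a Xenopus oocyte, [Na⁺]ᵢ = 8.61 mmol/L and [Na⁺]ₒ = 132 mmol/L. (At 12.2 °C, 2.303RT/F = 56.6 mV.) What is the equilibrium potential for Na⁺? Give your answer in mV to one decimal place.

67.1 mV

E = (56.6/z) · log₁₀([Na⁺]_out/[Na⁺]_in) with z = +1.
= (56.6/1) · log₁₀(132/8.61) = 56.60 · log₁₀(15.33)
= 56.60 · (1.1856) = 67.10 mV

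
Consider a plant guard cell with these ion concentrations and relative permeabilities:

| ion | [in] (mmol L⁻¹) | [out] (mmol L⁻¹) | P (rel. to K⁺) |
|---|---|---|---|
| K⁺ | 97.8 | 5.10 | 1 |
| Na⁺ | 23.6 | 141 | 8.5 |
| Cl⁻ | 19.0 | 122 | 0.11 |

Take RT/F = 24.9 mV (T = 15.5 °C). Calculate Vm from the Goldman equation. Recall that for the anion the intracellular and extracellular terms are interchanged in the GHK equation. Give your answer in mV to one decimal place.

Vm = 24.9 · ln[(Σ P·[cation]ₒ + Σ P·[anion]ᵢ) / (Σ P·[cation]ᵢ + Σ P·[anion]ₒ)]
Numerator = 1×5.10 + 8.5×141 + 0.11×19.0 = 1206
Denominator = 1×97.8 + 8.5×23.6 + 0.11×122 = 311.8
Vm = 24.9 · ln(3.8666) = 24.9 × (1.3524) = 33.67 mV

33.7 mV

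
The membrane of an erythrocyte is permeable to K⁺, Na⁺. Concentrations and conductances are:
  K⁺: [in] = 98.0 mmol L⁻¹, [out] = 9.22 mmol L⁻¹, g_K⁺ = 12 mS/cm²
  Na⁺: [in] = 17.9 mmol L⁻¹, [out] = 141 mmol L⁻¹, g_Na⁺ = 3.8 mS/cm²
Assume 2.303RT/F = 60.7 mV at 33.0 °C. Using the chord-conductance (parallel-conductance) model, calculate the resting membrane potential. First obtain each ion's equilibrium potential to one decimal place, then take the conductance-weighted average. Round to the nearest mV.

-34 mV

E_K⁺ = (60.7/1)·log₁₀(9.22/98.0) = -62.3 mV
E_Na⁺ = (60.7/1)·log₁₀(141/17.9) = 54.4 mV
Vm = (Σ gᵢEᵢ)/(Σ gᵢ) = (12·-62.3 + 3.8·54.4) / (12 + 3.8)
= -540.88 / 15.8 = -34.23 mV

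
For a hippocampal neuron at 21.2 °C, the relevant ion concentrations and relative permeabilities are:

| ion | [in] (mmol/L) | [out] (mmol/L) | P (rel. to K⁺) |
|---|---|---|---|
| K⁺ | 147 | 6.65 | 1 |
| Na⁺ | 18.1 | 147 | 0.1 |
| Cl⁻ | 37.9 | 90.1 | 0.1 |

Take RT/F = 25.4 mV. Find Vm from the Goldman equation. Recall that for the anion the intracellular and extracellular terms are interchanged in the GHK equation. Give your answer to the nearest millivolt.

Vm = 25.4 · ln[(Σ P·[cation]ₒ + Σ P·[anion]ᵢ) / (Σ P·[cation]ᵢ + Σ P·[anion]ₒ)]
Numerator = 1×6.65 + 0.1×147 + 0.1×37.9 = 25.14
Denominator = 1×147 + 0.1×18.1 + 0.1×90.1 = 157.8
Vm = 25.4 · ln(0.1593) = 25.4 × (-1.8370) = -46.66 mV

-47 mV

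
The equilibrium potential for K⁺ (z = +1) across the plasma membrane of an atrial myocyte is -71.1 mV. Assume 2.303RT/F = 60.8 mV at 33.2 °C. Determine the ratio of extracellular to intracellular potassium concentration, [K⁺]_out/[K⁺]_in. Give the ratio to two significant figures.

log₁₀([out]/[in]) = E·z/(60.8) = -71.1 × 1 / 60.8 = -1.1694
[out]/[in] = 10^(-1.1694) = 0.0677

0.068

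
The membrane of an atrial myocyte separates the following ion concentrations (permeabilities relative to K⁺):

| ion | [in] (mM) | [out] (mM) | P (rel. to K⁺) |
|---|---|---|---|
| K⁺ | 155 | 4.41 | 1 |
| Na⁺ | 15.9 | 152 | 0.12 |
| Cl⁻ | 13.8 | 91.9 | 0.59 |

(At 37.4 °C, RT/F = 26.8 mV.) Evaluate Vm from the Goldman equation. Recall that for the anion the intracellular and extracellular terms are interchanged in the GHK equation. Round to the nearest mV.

Vm = 26.8 · ln[(Σ P·[cation]ₒ + Σ P·[anion]ᵢ) / (Σ P·[cation]ᵢ + Σ P·[anion]ₒ)]
Numerator = 1×4.41 + 0.12×152 + 0.59×13.8 = 30.79
Denominator = 1×155 + 0.12×15.9 + 0.59×91.9 = 211.1
Vm = 26.8 · ln(0.14584) = 26.8 × (-1.9252) = -51.60 mV

-52 mV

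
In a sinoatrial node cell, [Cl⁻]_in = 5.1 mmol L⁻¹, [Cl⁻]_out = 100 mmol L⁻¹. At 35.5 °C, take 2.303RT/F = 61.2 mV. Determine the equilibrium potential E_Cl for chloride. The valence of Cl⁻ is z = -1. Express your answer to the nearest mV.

E = (61.2/z) · log₁₀([Cl⁻]_out/[Cl⁻]_in) with z = -1.
For an anion, dividing by z = -1 reverses the sign.
= (61.2/-1) · log₁₀(100/5.1) = -61.20 · log₁₀(19.61)
= -61.20 · (1.2924) = -79.10 mV

-79 mV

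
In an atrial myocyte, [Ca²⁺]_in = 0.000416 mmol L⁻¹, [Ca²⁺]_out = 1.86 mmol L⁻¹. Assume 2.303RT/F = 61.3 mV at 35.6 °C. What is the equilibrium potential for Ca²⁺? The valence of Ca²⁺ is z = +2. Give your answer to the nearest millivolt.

112 mV

E = (61.3/z) · log₁₀([Ca²⁺]_out/[Ca²⁺]_in) with z = +2.
= (61.3/2) · log₁₀(1.86/0.000416) = 30.65 · log₁₀(4471)
= 30.65 · (3.6504) = 111.89 mV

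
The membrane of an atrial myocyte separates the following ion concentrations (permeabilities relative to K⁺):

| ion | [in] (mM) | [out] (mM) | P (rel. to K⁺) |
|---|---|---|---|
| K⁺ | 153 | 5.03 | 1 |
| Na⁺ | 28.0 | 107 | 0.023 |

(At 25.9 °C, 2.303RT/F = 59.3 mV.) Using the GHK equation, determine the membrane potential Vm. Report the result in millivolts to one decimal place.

Vm = 59.3 · log₁₀[(Σ P·[cation]ₒ + Σ P·[anion]ᵢ) / (Σ P·[cation]ᵢ + Σ P·[anion]ₒ)]
Numerator = 1×5.03 + 0.023×107 = 7.491
Denominator = 1×153 + 0.023×28.0 = 153.6
Vm = 59.3 · log₁₀(0.048756) = 59.3 × (-1.3120) = -77.80 mV

-77.8 mV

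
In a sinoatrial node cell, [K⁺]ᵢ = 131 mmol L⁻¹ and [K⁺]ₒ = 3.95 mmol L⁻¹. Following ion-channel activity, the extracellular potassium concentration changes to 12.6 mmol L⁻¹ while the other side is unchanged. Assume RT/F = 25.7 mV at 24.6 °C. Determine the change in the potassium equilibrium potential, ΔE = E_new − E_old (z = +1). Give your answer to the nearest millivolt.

30 mV

E_old = (25.7/1)·ln(3.95/131) = -89.99 mV
E_new = (25.7/1)·ln(12.6/131) = -60.18 mV
ΔE = -60.18 − (-89.99) = 29.81 mV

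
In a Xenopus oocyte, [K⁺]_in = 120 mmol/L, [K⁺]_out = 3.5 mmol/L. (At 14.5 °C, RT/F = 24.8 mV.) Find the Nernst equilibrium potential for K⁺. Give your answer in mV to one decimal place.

E = (24.8/z) · ln([K⁺]_out/[K⁺]_in) with z = +1.
= (24.8/1) · ln(3.5/120) = 24.80 · ln(0.02917)
= 24.80 · (-3.5347) = -87.66 mV

-87.7 mV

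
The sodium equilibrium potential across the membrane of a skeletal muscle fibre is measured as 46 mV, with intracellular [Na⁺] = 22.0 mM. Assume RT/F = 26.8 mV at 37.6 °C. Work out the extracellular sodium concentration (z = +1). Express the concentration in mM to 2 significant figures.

120 mM

Nernst: E = (26.8/1) · ln([out]/[in]), so ln([out]/[in]) = 46.0 × 1 / 26.8 = 1.7164.
[out]/[in] = e^(1.7164) = 5.565.
[out] = 5.565 × 22.0 = 122.4 mM.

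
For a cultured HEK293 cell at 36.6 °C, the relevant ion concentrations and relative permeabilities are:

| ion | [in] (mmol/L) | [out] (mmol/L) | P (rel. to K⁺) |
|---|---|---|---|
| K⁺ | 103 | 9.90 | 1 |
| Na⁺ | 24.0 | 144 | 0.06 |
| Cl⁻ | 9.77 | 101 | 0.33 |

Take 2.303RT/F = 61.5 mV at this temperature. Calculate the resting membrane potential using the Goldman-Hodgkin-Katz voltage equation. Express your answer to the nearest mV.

-49 mV

Vm = 61.5 · log₁₀[(Σ P·[cation]ₒ + Σ P·[anion]ᵢ) / (Σ P·[cation]ᵢ + Σ P·[anion]ₒ)]
Numerator = 1×9.90 + 0.06×144 + 0.33×9.77 = 21.76
Denominator = 1×103 + 0.06×24.0 + 0.33×101 = 137.8
Vm = 61.5 · log₁₀(0.15797) = 61.5 × (-0.8014) = -49.29 mV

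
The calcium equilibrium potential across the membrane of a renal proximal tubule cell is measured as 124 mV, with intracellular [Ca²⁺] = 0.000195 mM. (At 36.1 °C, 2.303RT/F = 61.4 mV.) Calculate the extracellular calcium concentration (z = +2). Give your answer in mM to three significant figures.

2.13 mM

Nernst: E = (61.4/2) · log₁₀([out]/[in]), so log₁₀([out]/[in]) = 124.0 × 2 / 61.4 = 4.0391.
[out]/[in] = 10^(4.0391) = 1.094e+04.
[out] = 1.094e+04 × 0.000195 = 2.134 mM.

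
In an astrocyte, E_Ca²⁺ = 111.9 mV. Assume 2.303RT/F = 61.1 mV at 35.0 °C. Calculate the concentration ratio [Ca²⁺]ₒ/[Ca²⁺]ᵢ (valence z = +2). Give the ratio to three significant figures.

log₁₀([out]/[in]) = E·z/(61.1) = 111.9 × 2 / 61.1 = 3.6628
[out]/[in] = 10^(3.6628) = 4601

4600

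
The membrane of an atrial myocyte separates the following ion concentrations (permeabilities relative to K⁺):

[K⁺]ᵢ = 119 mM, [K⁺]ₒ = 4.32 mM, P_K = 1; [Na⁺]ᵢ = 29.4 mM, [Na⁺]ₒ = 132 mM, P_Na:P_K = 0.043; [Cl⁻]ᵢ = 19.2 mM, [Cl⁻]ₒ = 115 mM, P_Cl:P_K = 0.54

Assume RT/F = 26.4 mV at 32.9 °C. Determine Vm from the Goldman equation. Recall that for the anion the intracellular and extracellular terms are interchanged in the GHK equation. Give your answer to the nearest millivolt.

-58 mV

Vm = 26.4 · ln[(Σ P·[cation]ₒ + Σ P·[anion]ᵢ) / (Σ P·[cation]ᵢ + Σ P·[anion]ₒ)]
Numerator = 1×4.32 + 0.043×132 + 0.54×19.2 = 20.36
Denominator = 1×119 + 0.043×29.4 + 0.54×115 = 182.4
Vm = 26.4 · ln(0.11167) = 26.4 × (-2.1922) = -57.88 mV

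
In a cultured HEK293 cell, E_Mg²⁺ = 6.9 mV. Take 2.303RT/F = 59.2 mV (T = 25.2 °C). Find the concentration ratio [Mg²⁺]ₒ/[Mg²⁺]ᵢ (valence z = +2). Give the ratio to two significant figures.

log₁₀([out]/[in]) = E·z/(59.2) = 6.9 × 2 / 59.2 = 0.2331
[out]/[in] = 10^(0.2331) = 1.71

1.7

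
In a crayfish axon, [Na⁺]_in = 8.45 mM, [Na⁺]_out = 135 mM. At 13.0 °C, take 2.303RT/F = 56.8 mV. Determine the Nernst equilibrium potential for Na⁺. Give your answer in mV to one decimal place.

E = (56.8/z) · log₁₀([Na⁺]_out/[Na⁺]_in) with z = +1.
= (56.8/1) · log₁₀(135/8.45) = 56.80 · log₁₀(15.98)
= 56.80 · (1.2035) = 68.36 mV

68.4 mV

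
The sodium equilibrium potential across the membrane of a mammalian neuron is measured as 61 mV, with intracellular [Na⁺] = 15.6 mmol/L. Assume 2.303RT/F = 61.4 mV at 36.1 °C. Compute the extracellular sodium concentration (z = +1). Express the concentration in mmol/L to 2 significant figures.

Nernst: E = (61.4/1) · log₁₀([out]/[in]), so log₁₀([out]/[in]) = 61.0 × 1 / 61.4 = 0.9935.
[out]/[in] = 10^(0.9935) = 9.851.
[out] = 9.851 × 15.6 = 153.7 mmol/L.

150 mmol/L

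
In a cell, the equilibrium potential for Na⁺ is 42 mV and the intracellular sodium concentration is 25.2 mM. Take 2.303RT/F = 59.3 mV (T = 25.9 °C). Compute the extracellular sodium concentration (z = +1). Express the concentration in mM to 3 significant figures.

Nernst: E = (59.3/1) · log₁₀([out]/[in]), so log₁₀([out]/[in]) = 42.0 × 1 / 59.3 = 0.7083.
[out]/[in] = 10^(0.7083) = 5.108.
[out] = 5.108 × 25.2 = 128.7 mM.

129 mM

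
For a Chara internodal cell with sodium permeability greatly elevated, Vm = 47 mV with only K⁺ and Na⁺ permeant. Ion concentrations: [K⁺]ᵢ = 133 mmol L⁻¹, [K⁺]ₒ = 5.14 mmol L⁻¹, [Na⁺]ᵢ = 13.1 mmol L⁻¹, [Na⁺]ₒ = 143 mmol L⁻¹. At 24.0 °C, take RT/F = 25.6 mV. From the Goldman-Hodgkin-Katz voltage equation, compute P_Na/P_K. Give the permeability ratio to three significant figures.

Let α = P_Na/P_K. GHK: Vm = 25.6·ln[(Kₒ + α·Naₒ)/(Kᵢ + α·Naᵢ)].
e^(Vm/25.6) = e^(47.0/25.6) = 6.271
So 6.271·(Kᵢ + α·Naᵢ) = Kₒ + α·Naₒ → α = (6.271·133.0 − 5.14) / (143.0 − 6.271·13.1)
α = (834 − 5.14) / (143.0 − 82.15) = 828.9/60.85 = 13.62

13.6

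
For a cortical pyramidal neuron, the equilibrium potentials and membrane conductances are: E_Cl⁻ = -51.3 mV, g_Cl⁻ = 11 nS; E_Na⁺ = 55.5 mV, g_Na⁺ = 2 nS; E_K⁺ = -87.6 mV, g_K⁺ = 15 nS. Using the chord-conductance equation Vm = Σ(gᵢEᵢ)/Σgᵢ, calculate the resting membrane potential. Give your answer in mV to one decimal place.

-63.1 mV

Σ gᵢEᵢ = 11·(-51.3) + 2·(55.5) + 15·(-87.6) = -1767.30
Σ gᵢ = 11 + 2 + 15 = 28
Vm = -1767.30 / 28 = -63.12 mV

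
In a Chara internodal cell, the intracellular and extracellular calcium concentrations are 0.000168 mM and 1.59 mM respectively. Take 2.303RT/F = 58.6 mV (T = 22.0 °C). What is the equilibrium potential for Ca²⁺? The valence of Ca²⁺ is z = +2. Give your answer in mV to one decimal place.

E = (58.6/z) · log₁₀([Ca²⁺]_out/[Ca²⁺]_in) with z = +2.
= (58.6/2) · log₁₀(1.59/0.000168) = 29.30 · log₁₀(9464)
= 29.30 · (3.9761) = 116.50 mV

116.5 mV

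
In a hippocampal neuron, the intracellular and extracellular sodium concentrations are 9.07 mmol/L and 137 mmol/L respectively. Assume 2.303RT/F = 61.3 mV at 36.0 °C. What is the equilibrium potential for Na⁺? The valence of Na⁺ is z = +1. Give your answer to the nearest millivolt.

72 mV

E = (61.3/z) · log₁₀([Na⁺]_out/[Na⁺]_in) with z = +1.
= (61.3/1) · log₁₀(137/9.07) = 61.30 · log₁₀(15.1)
= 61.30 · (1.1791) = 72.28 mV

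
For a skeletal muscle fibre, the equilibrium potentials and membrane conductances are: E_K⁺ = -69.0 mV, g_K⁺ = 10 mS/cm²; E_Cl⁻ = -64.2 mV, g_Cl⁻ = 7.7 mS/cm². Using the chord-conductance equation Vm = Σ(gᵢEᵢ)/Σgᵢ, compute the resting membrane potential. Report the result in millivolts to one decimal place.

-66.9 mV

Σ gᵢEᵢ = 10·(-69.0) + 7.7·(-64.2) = -1184.34
Σ gᵢ = 10 + 7.7 = 17.7
Vm = -1184.34 / 17.7 = -66.91 mV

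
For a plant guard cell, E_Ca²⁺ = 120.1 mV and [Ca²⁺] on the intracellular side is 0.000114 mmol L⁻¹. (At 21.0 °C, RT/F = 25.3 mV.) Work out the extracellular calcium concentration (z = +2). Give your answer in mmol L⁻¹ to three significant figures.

1.51 mmol L⁻¹

Nernst: E = (25.3/2) · ln([out]/[in]), so ln([out]/[in]) = 120.1 × 2 / 25.3 = 9.4941.
[out]/[in] = e^(9.4941) = 1.328e+04.
[out] = 1.328e+04 × 0.000114 = 1.514 mmol L⁻¹.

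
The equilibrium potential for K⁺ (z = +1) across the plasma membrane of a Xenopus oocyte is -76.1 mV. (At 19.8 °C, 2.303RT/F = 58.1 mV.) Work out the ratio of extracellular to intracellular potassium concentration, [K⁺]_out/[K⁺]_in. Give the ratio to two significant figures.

0.049

log₁₀([out]/[in]) = E·z/(58.1) = -76.1 × 1 / 58.1 = -1.3098
[out]/[in] = 10^(-1.3098) = 0.049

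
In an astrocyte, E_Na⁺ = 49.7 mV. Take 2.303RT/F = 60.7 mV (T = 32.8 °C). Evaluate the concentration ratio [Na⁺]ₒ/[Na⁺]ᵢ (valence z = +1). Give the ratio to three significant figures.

log₁₀([out]/[in]) = E·z/(60.7) = 49.7 × 1 / 60.7 = 0.8188
[out]/[in] = 10^(0.8188) = 6.588

6.59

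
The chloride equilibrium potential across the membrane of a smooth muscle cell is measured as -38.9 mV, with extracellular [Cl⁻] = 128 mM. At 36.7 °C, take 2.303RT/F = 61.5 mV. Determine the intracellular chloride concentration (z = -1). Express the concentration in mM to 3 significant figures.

Nernst: E = (61.5/-1) · log₁₀([out]/[in]), so log₁₀([out]/[in]) = -38.9 × -1 / 61.5 = 0.6325.
[out]/[in] = 10^(0.6325) = 4.291.
[in] = 128 / 4.291 = 29.83 mM.

29.8 mM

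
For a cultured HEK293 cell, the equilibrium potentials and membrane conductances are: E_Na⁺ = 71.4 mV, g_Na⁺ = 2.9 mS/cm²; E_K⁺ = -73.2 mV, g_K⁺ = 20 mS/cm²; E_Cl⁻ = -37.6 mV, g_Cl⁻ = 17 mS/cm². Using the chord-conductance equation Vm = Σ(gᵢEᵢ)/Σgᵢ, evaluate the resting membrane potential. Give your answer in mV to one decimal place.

Σ gᵢEᵢ = 2.9·(71.4) + 20·(-73.2) + 17·(-37.6) = -1896.14
Σ gᵢ = 2.9 + 20 + 17 = 39.9
Vm = -1896.14 / 39.9 = -47.52 mV

-47.5 mV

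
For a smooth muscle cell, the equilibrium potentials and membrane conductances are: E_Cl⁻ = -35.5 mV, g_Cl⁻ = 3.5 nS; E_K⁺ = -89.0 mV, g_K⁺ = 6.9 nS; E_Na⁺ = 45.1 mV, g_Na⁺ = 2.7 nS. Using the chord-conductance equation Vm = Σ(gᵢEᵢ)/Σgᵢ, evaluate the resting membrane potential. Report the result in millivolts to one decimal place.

Σ gᵢEᵢ = 3.5·(-35.5) + 6.9·(-89.0) + 2.7·(45.1) = -616.58
Σ gᵢ = 3.5 + 6.9 + 2.7 = 13.1
Vm = -616.58 / 13.1 = -47.07 mV

-47.1 mV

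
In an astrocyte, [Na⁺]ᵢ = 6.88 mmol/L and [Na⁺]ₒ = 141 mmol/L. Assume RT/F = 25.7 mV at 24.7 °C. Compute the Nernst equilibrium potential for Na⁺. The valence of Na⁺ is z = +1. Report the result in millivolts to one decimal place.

77.6 mV

E = (25.7/z) · ln([Na⁺]_out/[Na⁺]_in) with z = +1.
= (25.7/1) · ln(141/6.88) = 25.70 · ln(20.49)
= 25.70 · (3.0201) = 77.62 mV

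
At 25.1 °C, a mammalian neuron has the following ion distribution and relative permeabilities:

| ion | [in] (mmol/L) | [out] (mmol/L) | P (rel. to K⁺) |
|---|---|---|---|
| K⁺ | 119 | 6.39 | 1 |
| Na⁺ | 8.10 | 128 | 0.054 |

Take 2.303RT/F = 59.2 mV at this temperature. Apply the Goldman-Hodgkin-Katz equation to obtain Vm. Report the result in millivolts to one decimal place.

Vm = 59.2 · log₁₀[(Σ P·[cation]ₒ + Σ P·[anion]ᵢ) / (Σ P·[cation]ᵢ + Σ P·[anion]ₒ)]
Numerator = 1×6.39 + 0.054×128 = 13.3
Denominator = 1×119 + 0.054×8.10 = 119.4
Vm = 59.2 · log₁₀(0.11137) = 59.2 × (-0.9532) = -56.43 mV

-56.4 mV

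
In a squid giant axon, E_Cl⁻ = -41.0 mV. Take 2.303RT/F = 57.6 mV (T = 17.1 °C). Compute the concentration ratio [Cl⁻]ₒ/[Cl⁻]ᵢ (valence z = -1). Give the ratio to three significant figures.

log₁₀([out]/[in]) = E·z/(57.6) = -41.0 × -1 / 57.6 = 0.7118
[out]/[in] = 10^(0.7118) = 5.15

5.15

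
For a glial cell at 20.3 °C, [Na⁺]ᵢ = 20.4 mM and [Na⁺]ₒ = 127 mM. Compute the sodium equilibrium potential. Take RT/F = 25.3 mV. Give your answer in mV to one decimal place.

E = (25.3/z) · ln([Na⁺]_out/[Na⁺]_in) with z = +1.
= (25.3/1) · ln(127/20.4) = 25.30 · ln(6.225)
= 25.30 · (1.8287) = 46.26 mV

46.3 mV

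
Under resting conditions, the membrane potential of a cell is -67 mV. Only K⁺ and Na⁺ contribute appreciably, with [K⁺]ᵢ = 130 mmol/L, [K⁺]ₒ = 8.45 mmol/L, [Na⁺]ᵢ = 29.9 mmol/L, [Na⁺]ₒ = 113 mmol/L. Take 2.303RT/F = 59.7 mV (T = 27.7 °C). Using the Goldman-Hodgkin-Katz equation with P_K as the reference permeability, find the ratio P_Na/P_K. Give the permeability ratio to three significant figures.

0.0123

Let α = P_Na/P_K. GHK: Vm = 59.7·log₁₀[(Kₒ + α·Naₒ)/(Kᵢ + α·Naᵢ)].
10^(Vm/59.7) = 10^(-67.0/59.7) = 0.075461
So 0.075461·(Kᵢ + α·Naᵢ) = Kₒ + α·Naₒ → α = (0.075461·130.0 − 8.45) / (113.0 − 0.075461·29.9)
α = (9.81 − 8.45) / (113.0 − 2.256) = 1.36/110.7 = 0.01228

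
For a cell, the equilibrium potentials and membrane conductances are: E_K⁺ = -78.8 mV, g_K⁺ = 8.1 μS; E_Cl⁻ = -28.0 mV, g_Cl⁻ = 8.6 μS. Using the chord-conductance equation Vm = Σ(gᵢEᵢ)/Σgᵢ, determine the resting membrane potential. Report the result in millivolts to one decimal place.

Σ gᵢEᵢ = 8.1·(-78.8) + 8.6·(-28.0) = -879.08
Σ gᵢ = 8.1 + 8.6 = 16.7
Vm = -879.08 / 16.7 = -52.64 mV

-52.6 mV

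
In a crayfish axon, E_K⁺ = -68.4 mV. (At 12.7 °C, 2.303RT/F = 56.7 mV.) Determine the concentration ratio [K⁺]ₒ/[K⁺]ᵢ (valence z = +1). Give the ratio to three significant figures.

0.0622

log₁₀([out]/[in]) = E·z/(56.7) = -68.4 × 1 / 56.7 = -1.2063
[out]/[in] = 10^(-1.2063) = 0.06218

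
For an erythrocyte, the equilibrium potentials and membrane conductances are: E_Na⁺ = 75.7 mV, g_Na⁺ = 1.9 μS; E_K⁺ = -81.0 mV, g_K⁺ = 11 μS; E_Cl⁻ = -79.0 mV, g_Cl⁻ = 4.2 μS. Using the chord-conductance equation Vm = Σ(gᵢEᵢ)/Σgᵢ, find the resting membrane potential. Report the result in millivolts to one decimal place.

-63.1 mV

Σ gᵢEᵢ = 1.9·(75.7) + 11·(-81.0) + 4.2·(-79.0) = -1078.97
Σ gᵢ = 1.9 + 11 + 4.2 = 17.1
Vm = -1078.97 / 17.1 = -63.10 mV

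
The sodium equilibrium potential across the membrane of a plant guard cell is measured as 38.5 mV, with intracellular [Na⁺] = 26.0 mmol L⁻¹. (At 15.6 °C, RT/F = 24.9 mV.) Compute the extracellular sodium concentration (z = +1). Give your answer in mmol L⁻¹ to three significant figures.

122 mmol L⁻¹

Nernst: E = (24.9/1) · ln([out]/[in]), so ln([out]/[in]) = 38.5 × 1 / 24.9 = 1.5462.
[out]/[in] = e^(1.5462) = 4.694.
[out] = 4.694 × 26.0 = 122 mmol L⁻¹.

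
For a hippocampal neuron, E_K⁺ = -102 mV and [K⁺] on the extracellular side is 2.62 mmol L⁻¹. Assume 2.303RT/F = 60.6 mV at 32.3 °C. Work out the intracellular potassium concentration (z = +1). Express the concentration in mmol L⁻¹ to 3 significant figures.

Nernst: E = (60.6/1) · log₁₀([out]/[in]), so log₁₀([out]/[in]) = -102.0 × 1 / 60.6 = -1.6832.
[out]/[in] = 10^(-1.6832) = 0.02074.
[in] = 2.62 / 0.02074 = 126.3 mmol L⁻¹.

126 mmol L⁻¹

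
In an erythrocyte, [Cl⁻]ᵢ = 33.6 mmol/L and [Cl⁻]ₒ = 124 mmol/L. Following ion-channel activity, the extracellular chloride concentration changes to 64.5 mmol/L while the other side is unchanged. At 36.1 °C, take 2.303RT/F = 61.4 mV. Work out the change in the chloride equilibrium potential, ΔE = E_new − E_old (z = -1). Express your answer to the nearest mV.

17 mV

E_old = (61.4/-1)·log₁₀(124/33.6) = -34.82 mV
E_new = (61.4/-1)·log₁₀(64.5/33.6) = -17.39 mV
ΔE = -17.39 − (-34.82) = 17.43 mV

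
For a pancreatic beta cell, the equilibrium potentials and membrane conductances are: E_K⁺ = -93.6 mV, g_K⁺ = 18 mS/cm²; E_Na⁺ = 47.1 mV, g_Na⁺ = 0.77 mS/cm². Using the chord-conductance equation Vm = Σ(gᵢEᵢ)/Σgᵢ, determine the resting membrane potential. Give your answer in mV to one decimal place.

-87.8 mV

Σ gᵢEᵢ = 18·(-93.6) + 0.77·(47.1) = -1648.53
Σ gᵢ = 18 + 0.77 = 18.77
Vm = -1648.53 / 18.77 = -87.83 mV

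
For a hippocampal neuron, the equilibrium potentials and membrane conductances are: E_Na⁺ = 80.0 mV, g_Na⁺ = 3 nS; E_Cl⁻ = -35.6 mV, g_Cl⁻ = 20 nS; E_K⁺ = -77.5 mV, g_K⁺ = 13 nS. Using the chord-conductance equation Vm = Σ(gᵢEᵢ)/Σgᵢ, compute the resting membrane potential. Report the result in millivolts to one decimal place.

-41.1 mV

Σ gᵢEᵢ = 3·(80.0) + 20·(-35.6) + 13·(-77.5) = -1479.50
Σ gᵢ = 3 + 20 + 13 = 36
Vm = -1479.50 / 36 = -41.10 mV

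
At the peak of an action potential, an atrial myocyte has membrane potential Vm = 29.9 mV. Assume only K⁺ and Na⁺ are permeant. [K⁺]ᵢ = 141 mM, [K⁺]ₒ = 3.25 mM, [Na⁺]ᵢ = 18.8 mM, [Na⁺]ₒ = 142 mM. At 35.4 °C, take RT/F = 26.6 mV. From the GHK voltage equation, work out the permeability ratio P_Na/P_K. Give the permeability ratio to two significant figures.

Let α = P_Na/P_K. GHK: Vm = 26.6·ln[(Kₒ + α·Naₒ)/(Kᵢ + α·Naᵢ)].
e^(Vm/26.6) = e^(29.9/26.6) = 3.0773
So 3.0773·(Kᵢ + α·Naᵢ) = Kₒ + α·Naₒ → α = (3.0773·141.0 − 3.25) / (142.0 − 3.0773·18.8)
α = (433.9 − 3.25) / (142.0 − 57.85) = 430.7/84.15 = 5.118

5.1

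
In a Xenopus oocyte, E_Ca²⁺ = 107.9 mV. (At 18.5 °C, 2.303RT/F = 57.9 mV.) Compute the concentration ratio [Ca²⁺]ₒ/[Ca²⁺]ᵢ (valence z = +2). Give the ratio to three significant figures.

5330

log₁₀([out]/[in]) = E·z/(57.9) = 107.9 × 2 / 57.9 = 3.7271
[out]/[in] = 10^(3.7271) = 5335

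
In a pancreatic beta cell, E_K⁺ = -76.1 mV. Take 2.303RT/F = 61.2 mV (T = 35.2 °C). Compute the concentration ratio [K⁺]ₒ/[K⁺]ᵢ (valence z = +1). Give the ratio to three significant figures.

0.0571

log₁₀([out]/[in]) = E·z/(61.2) = -76.1 × 1 / 61.2 = -1.2435
[out]/[in] = 10^(-1.2435) = 0.05709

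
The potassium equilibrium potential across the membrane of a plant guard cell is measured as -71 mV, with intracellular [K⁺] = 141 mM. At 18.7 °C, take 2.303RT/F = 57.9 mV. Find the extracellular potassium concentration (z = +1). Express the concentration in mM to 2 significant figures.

8.4 mM

Nernst: E = (57.9/1) · log₁₀([out]/[in]), so log₁₀([out]/[in]) = -71.0 × 1 / 57.9 = -1.2263.
[out]/[in] = 10^(-1.2263) = 0.05939.
[out] = 0.05939 × 141 = 8.375 mM.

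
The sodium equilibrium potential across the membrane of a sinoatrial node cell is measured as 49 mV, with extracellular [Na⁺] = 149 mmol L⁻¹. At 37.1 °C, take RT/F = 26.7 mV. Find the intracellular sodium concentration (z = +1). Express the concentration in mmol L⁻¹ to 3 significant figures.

Nernst: E = (26.7/1) · ln([out]/[in]), so ln([out]/[in]) = 49.0 × 1 / 26.7 = 1.8352.
[out]/[in] = e^(1.8352) = 6.266.
[in] = 149 / 6.266 = 23.78 mmol L⁻¹.

23.8 mmol L⁻¹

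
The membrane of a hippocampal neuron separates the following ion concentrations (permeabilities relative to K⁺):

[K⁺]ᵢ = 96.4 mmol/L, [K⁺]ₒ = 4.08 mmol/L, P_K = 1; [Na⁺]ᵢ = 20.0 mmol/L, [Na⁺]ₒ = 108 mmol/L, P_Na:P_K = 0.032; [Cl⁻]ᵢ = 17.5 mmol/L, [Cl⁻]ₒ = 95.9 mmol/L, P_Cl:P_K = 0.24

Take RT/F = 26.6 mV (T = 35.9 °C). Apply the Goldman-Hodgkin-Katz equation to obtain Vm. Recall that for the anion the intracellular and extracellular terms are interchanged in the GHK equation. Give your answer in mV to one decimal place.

-61.9 mV

Vm = 26.6 · ln[(Σ P·[cation]ₒ + Σ P·[anion]ᵢ) / (Σ P·[cation]ᵢ + Σ P·[anion]ₒ)]
Numerator = 1×4.08 + 0.032×108 + 0.24×17.5 = 11.74
Denominator = 1×96.4 + 0.032×20.0 + 0.24×95.9 = 120.1
Vm = 26.6 · ln(0.097754) = 26.6 × (-2.3253) = -61.85 mV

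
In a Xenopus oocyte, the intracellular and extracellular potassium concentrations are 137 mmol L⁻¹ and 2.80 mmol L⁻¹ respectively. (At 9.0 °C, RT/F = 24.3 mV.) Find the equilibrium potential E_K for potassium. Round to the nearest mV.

E = (24.3/z) · ln([K⁺]_out/[K⁺]_in) with z = +1.
= (24.3/1) · ln(2.80/137) = 24.30 · ln(0.02044)
= 24.30 · (-3.8904) = -94.54 mV

-95 mV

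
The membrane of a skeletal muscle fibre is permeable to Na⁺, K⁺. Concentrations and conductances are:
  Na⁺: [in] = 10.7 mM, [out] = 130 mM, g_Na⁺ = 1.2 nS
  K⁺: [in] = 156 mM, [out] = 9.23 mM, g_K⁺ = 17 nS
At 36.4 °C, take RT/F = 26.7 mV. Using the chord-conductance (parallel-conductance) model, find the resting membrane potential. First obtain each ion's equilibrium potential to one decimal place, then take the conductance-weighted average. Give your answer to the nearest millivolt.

-66 mV

E_Na⁺ = (26.7/1)·ln(130/10.7) = 66.7 mV
E_K⁺ = (26.7/1)·ln(9.23/156) = -75.5 mV
Vm = (Σ gᵢEᵢ)/(Σ gᵢ) = (1.2·66.7 + 17·-75.5) / (1.2 + 17)
= -1203.46 / 18.2 = -66.12 mV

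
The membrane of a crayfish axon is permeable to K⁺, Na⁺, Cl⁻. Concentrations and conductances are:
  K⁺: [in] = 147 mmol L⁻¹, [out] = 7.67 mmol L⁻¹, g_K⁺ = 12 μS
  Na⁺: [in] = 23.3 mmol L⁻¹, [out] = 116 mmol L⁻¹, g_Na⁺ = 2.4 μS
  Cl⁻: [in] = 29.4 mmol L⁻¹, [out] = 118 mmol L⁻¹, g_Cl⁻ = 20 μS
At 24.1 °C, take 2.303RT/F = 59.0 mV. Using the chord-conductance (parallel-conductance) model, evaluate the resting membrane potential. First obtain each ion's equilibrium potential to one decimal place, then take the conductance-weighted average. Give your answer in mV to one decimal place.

-44.2 mV

E_K⁺ = (59.0/1)·log₁₀(7.67/147) = -75.7 mV
E_Na⁺ = (59.0/1)·log₁₀(116/23.3) = 41.1 mV
E_Cl⁻ = (59.0/-1)·log₁₀(118/29.4) = -35.6 mV
Vm = (Σ gᵢEᵢ)/(Σ gᵢ) = (12·-75.7 + 2.4·41.1 + 20·-35.6) / (12 + 2.4 + 20)
= -1521.76 / 34.4 = -44.24 mV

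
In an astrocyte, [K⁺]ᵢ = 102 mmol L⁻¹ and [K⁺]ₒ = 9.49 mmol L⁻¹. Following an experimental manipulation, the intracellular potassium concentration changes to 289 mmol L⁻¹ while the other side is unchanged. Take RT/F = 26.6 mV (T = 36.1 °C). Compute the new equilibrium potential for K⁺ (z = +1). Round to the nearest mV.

-91 mV

After the shift: [K⁺]_out = 9.49, [K⁺]_in = 289 mmol L⁻¹.
E_new = (26.6/1)·ln(9.49/289) = 26.60 · (-3.4162) = -90.87 mV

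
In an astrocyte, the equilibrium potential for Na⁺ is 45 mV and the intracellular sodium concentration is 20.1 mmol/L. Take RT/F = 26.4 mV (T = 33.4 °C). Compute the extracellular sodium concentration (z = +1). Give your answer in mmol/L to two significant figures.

Nernst: E = (26.4/1) · ln([out]/[in]), so ln([out]/[in]) = 45.0 × 1 / 26.4 = 1.7045.
[out]/[in] = e^(1.7045) = 5.499.
[out] = 5.499 × 20.1 = 110.5 mmol/L.

110 mmol/L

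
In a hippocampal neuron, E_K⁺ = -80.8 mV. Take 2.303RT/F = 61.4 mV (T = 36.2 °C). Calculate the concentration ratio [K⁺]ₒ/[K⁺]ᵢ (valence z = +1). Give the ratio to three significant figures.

log₁₀([out]/[in]) = E·z/(61.4) = -80.8 × 1 / 61.4 = -1.3160
[out]/[in] = 10^(-1.3160) = 0.04831

0.0483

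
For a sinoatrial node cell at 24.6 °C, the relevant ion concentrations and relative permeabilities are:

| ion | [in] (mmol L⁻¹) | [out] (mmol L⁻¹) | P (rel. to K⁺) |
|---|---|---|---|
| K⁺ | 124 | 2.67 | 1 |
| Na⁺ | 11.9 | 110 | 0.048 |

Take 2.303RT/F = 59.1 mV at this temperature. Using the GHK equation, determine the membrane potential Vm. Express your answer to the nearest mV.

-71 mV

Vm = 59.1 · log₁₀[(Σ P·[cation]ₒ + Σ P·[anion]ᵢ) / (Σ P·[cation]ᵢ + Σ P·[anion]ₒ)]
Numerator = 1×2.67 + 0.048×110 = 7.95
Denominator = 1×124 + 0.048×11.9 = 124.6
Vm = 59.1 · log₁₀(0.063819) = 59.1 × (-1.1951) = -70.63 mV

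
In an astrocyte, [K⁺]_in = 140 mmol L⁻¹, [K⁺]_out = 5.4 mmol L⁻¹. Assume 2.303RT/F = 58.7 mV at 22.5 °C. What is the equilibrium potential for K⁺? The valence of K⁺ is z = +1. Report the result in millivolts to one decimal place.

E = (58.7/z) · log₁₀([K⁺]_out/[K⁺]_in) with z = +1.
= (58.7/1) · log₁₀(5.4/140) = 58.70 · log₁₀(0.03857)
= 58.70 · (-1.4137) = -82.99 mV

-83.0 mV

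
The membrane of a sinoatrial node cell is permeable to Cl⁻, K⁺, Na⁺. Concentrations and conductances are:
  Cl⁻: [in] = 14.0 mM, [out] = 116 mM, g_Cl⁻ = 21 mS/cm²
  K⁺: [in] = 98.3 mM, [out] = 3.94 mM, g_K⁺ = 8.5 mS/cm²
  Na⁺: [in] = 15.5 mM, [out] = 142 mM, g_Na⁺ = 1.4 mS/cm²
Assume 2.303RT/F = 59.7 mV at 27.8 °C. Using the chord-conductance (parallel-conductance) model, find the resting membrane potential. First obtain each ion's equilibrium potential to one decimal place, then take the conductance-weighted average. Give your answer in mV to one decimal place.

E_Cl⁻ = (59.7/-1)·log₁₀(116/14.0) = -54.8 mV
E_K⁺ = (59.7/1)·log₁₀(3.94/98.3) = -83.4 mV
E_Na⁺ = (59.7/1)·log₁₀(142/15.5) = 57.4 mV
Vm = (Σ gᵢEᵢ)/(Σ gᵢ) = (21·-54.8 + 8.5·-83.4 + 1.4·57.4) / (21 + 8.5 + 1.4)
= -1779.34 / 30.9 = -57.58 mV

-57.6 mV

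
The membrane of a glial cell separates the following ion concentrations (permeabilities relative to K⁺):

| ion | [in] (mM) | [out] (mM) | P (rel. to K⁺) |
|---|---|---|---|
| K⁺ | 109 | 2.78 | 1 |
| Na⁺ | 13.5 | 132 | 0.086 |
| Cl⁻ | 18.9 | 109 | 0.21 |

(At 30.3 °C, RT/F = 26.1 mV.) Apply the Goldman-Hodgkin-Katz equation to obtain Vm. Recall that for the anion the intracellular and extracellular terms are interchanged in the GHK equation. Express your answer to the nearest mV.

Vm = 26.1 · ln[(Σ P·[cation]ₒ + Σ P·[anion]ᵢ) / (Σ P·[cation]ᵢ + Σ P·[anion]ₒ)]
Numerator = 1×2.78 + 0.086×132 + 0.21×18.9 = 18.1
Denominator = 1×109 + 0.086×13.5 + 0.21×109 = 133.1
Vm = 26.1 · ln(0.13605) = 26.1 × (-1.9948) = -52.06 mV

-52 mV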